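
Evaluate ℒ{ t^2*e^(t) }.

L{e^(t)} = 1/(s - 1).
Then apply L{t^2·g(t)} = (-1)^2 d^2/ds^2[H(s)] with H(s) = 1/(s - 1):
differentiating 2 times and applying the sign gives 2/(s - 1)^3.

2/(s - 1)^3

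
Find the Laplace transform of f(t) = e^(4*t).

1/(s - 4)

L{e^(4t)} = 1/(s - 4).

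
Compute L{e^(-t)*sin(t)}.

L{sin(t)} = 1/(s^2 + 1).
By the first shifting theorem, multiplying by e^(-t) replaces s with s + 1.

1/((s + 1)^2 + 1)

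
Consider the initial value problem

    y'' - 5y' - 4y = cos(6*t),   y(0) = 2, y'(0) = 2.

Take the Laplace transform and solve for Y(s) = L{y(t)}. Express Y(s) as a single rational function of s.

Transform both sides with L{·}.
With L{y''} = s^2 Y - s·y(0) - y'(0) and L{y'} = sY - y(0), with y(0) = 2, y'(0) = 2: the LHS transforms to (s^2 - 5*s - 4)Y - (2*s - 8).
The right side is L{cos(6*t)} = s/(s^2 + 36).
So (s^2 - 5*s - 4)Y = s/(s^2 + 36) + (2*s - 8).
Solve for Y(s) and write it as one ratio of polynomials.

Y(s) = (2*s^3 - 8*s^2 + 73*s - 288)/(s^4 - 5*s^3 + 32*s^2 - 180*s - 144)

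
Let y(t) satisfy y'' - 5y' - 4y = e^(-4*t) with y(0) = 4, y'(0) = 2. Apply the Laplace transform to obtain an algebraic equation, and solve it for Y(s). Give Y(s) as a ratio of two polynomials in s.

Take the Laplace transform of both sides.
With L{y''} = s^2 Y - s·y(0) - y'(0) and L{y'} = sY - y(0), with y(0) = 4, y'(0) = 2: the LHS transforms to (s^2 - 5*s - 4)Y - (4*s - 18).
The right side is L{e^(-4*t)} = 1/(s + 4).
So (s^2 - 5*s - 4)Y = 1/(s + 4) + (4*s - 18).
Divide through and combine into a single rational function.

Y(s) = (4*s^2 - 2*s - 71)/(s^3 - s^2 - 24*s - 16)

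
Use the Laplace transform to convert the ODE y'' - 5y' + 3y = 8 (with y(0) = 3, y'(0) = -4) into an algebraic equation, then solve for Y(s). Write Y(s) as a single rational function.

Y(s) = (3*s^2 - 19*s + 8)/(s^3 - 5*s^2 + 3*s)

Laplace-transform each side.
Using L{y''} = s^2 Y - s·y(0) - y'(0) and L{y'} = sY - y(0), with y(0) = 3, y'(0) = -4, the left side becomes (s^2 - 5*s + 3)Y - (3*s - 19).
The right side is L{8} = 8/s.
So (s^2 - 5*s + 3)Y = 8/s + (3*s - 19).
Isolate Y and clear denominators.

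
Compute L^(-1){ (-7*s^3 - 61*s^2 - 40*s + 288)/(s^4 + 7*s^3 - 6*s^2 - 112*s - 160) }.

-3*exp(4*t) - 5*exp(-2*t) - 5*exp(-4*t) + 6*exp(-5*t)

Factor the denominator: s^4 + 7*s^3 - 6*s^2 - 112*s - 160 = (s - 4)*(s + 2)*(s + 4)*(s + 5).
Partial fraction decomposition gives [6/(s + 5)] + [-5/(s + 4)] + [-5/(s + 2)] + [-3/(s - 4)].
Invert each term: 6/(s + 5) ↔ 6e^(-5t); -5/(s + 4) ↔ -5e^(-4t); -5/(s + 2) ↔ -5e^(-2t); -3/(s - 4) ↔ -3e^(4t).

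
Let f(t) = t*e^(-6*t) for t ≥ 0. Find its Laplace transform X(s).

L{e^(-6t)} = 1/(s + 6).
Then apply L{t·g(t)} = -d/ds[G(s)] with G(s) = 1/(s + 6):
differentiating 1 time and applying the sign gives (s + 6)^(-2).

X(s) = (s + 6)^(-2)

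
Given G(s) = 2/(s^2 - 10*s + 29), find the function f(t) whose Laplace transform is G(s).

Rewrite the denominator: s^2 - 10*s + 29 = (s - 5)^2 + 4.
The form in (s - 5) signals a first-shifting-theorem factor e^(5t).
Since L{sin(2t)} = 2/(s^2 + 4), the inverse is e^(5*t)*sin(2*t).

f(t) = exp(5*t)*sin(2*t)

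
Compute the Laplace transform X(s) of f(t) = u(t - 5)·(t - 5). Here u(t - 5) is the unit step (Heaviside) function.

X(s) = exp(-5*s)/s^2

By the second shifting theorem, L{u(t - c)·g(t - c)} = e^(-cs)·G(s) with c = 5 and G(s) = L{g(t)}.
L{t} = 1!/s^2 = 1/s^2.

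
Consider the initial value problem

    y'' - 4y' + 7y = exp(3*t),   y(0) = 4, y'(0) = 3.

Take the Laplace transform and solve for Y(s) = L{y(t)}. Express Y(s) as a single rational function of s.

Apply the Laplace transform to the equation.
The derivative rules (L{y''} = s^2 Y - s·y(0) - y'(0) and L{y'} = sY - y(0), with y(0) = 4, y'(0) = 3) turn the left side into (s^2 - 4*s + 7)Y - (4*s - 13).
The right side is L{exp(3*t)} = 1/(s - 3).
So (s^2 - 4*s + 7)Y = 1/(s - 3) + (4*s - 13).
Solve for Y(s) and write it as one ratio of polynomials.

Y(s) = (4*s^2 - 25*s + 40)/(s^3 - 7*s^2 + 19*s - 21)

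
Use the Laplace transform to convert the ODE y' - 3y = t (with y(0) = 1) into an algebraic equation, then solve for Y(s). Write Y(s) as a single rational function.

Laplace-transform each side.
The derivative rules (L{y'} = sY - y(0) = sY - 1) turn the left side into (s - 3)Y - (1).
The right side is L{t} = s^(-2).
So (s - 3)Y = s^(-2) + (1).
Divide through and combine into a single rational function.

Y(s) = (s^2 + 1)/(s^3 - 3*s^2)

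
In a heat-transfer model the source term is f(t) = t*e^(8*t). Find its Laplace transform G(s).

L{e^(8t)} = 1/(s - 8).
Then apply L{t·g(t)} = -d/ds[H(s)] with H(s) = 1/(s - 8):
differentiating 1 time and applying the sign gives (s - 8)^(-2).

G(s) = (s - 8)^(-2)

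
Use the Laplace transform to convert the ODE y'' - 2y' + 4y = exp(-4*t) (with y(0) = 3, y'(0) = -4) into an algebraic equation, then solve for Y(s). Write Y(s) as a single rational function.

Y(s) = (3*s^2 + 2*s - 39)/(s^3 + 2*s^2 - 4*s + 16)

Apply the Laplace transform to the equation.
Using L{y''} = s^2 Y - s·y(0) - y'(0) and L{y'} = sY - y(0), with y(0) = 3, y'(0) = -4, the left side becomes (s^2 - 2*s + 4)Y - (3*s - 10).
The right side is L{exp(-4*t)} = 1/(s + 4).
So (s^2 - 2*s + 4)Y = 1/(s + 4) + (3*s - 10).
Solve for Y(s) and write it as one ratio of polynomials.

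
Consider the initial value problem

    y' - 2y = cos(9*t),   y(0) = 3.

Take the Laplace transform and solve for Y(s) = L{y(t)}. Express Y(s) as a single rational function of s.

Apply the Laplace transform to the equation.
With L{y'} = sY - y(0) = sY - 3: the LHS transforms to (s - 2)Y - (3).
The right side is L{cos(9*t)} = s/(s^2 + 81).
So (s - 2)Y = s/(s^2 + 81) + (3).
Solve for Y(s) and write it as one ratio of polynomials.

Y(s) = (3*s^2 + s + 243)/(s^3 - 2*s^2 + 81*s - 162)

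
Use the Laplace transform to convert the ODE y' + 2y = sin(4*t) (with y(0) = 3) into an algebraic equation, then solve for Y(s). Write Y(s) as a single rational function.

Apply the Laplace transform to the equation.
The derivative rules (L{y'} = sY - y(0) = sY - 3) turn the left side into (s + 2)Y - (3).
The right side is L{sin(4*t)} = 4/(s^2 + 16).
So (s + 2)Y = 4/(s^2 + 16) + (3).
Solve for Y(s) and write it as one ratio of polynomials.

Y(s) = (3*s^2 + 52)/(s^3 + 2*s^2 + 16*s + 32)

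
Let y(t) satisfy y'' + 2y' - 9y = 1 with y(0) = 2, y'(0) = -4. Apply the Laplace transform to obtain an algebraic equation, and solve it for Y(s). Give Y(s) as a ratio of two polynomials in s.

Laplace-transform each side.
The derivative rules (L{y''} = s^2 Y - s·y(0) - y'(0) and L{y'} = sY - y(0), with y(0) = 2, y'(0) = -4) turn the left side into (s^2 + 2*s - 9)Y - (2*s).
The right side is L{1} = 1/s.
So (s^2 + 2*s - 9)Y = 1/s + (2*s).
Solve for Y(s) and write it as one ratio of polynomials.

Y(s) = (2*s^2 + 1)/(s^3 + 2*s^2 - 9*s)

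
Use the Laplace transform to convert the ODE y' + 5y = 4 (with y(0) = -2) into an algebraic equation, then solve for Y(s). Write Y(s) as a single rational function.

Y(s) = (-2*s + 4)/(s^2 + 5*s)

Laplace-transform each side.
The derivative rules (L{y'} = sY - y(0) = sY - (-2)) turn the left side into (s + 5)Y - (-2).
The right side is L{4} = 4/s.
So (s + 5)Y = 4/s + (-2).
Isolate Y and clear denominators.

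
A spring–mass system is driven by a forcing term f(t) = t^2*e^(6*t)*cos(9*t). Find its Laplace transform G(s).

G(s) = 2*(s - 6)*(s^2 - 12*s - 207)/(s^2 - 12*s + 117)^3

L{cos(9t)} = s/(s^2 + 81).
Multiplying by e^(6t) shifts s → s - 6, so L{e^(6*t)*cos(9*t)} = (s - 6)/((s - 6)^2 + 81).
Then apply L{t^2·g(t)} = (-1)^2 d^2/ds^2[H(s)] with H(s) = (s - 6)/((s - 6)^2 + 81):
differentiating 2 times and applying the sign gives 2*(s - 6)*(s^2 - 12*s - 207)/(s^2 - 12*s + 117)^3.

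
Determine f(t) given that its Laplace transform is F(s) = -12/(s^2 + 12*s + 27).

Rewrite the denominator: s^2 + 12*s + 27 = (s + 6)^2 - 9.
The form in (s + 6) signals a first-shifting-theorem factor e^(-6t).
Since L{sinh(3t)} = 3/(s^2 - 9), the inverse is e^(-6*t)*sinh(3*t), scaled by -4.

f(t) = -4*exp(-6*t)*sinh(3*t)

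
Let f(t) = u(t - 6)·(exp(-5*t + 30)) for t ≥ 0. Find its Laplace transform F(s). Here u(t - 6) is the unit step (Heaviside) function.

By the second shifting theorem, L{u(t - c)·g(t - c)} = e^(-cs)·G(s) with c = 6 and G(s) = L{g(t)}.
L{e^(-5t)} = 1/(s + 5).

F(s) = exp(-6*s)/(s + 5)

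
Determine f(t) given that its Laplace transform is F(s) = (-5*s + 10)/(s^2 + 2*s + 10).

Complete the square in the denominator: s^2 + 2*s + 10 = (s + 1)^2 + 3^2.
Split the numerator to match: -5*s + 10 = -5·(s + 1) + 5·3.
Invert each term: -5·(s + 1)/((s + 1)^2 + 9) ↔ -5e^(-t)cos(3t); 5·3/((s + 1)^2 + 9) ↔ 5e^(-t)sin(3t).

f(t) = 5*exp(-t)*sin(3*t) - 5*exp(-t)*cos(3*t)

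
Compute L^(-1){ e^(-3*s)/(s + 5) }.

Heaviside(t - 3)*(exp(-5*t + 15))

The factor e^(-3s) signals a time shift by c = 3 (second shifting theorem).
L{e^(-5t)} = 1/(s + 5), so L^-1{1/(s + 5)} = e^(-5*t).
Hence the inverse is u(t - 3) times that function evaluated at t - 3.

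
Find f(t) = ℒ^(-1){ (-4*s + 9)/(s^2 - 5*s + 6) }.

f(t) = -3*exp(3*t) - exp(2*t)

Factor the denominator: s^2 - 5*s + 6 = (s - 3)*(s - 2).
Partial fraction decomposition gives [-3/(s - 3)] + [-1/(s - 2)].
Invert each term: -3/(s - 3) ↔ -3e^(3t); -1/(s - 2) ↔ -e^(2t).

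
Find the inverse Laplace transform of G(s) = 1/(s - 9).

exp(9*t)

Since L{e^(9t)} = 1/(s - 9), the inverse is exp(9*t).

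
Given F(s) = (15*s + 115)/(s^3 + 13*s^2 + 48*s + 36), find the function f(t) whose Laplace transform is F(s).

Factor the denominator: s^3 + 13*s^2 + 48*s + 36 = (s + 1)*(s + 6)^2.
Partial fraction decomposition gives [-4/(s + 6)] + [-5/(s + 6)^2] + [4/(s + 1)].
Invert each term: -4/(s + 6) ↔ -4e^(-6t); -5/(s + 6)^2 ↔ -5t·e^(-6t); 4/(s + 1) ↔ 4e^(-t).

f(t) = -5*t*exp(-6*t) + 4*exp(-t) - 4*exp(-6*t)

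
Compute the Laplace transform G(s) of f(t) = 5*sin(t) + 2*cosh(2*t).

By linearity of the Laplace transform, transform each term separately.
(2)·[L{cosh(2t)} = s/(s^2 - 4)]; (5)·[L{sin(t)} = 1/(s^2 + 1)].

G(s) = 2*s/(s^2 - 4) + 5/(s^2 + 1)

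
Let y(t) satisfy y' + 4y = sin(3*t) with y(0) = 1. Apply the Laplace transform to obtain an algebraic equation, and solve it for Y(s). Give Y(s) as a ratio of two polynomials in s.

Take the Laplace transform of both sides.
The derivative rules (L{y'} = sY - y(0) = sY - 1) turn the left side into (s + 4)Y - (1).
The right side is L{sin(3*t)} = 3/(s^2 + 9).
So (s + 4)Y = 3/(s^2 + 9) + (1).
Solve for Y(s) and write it as one ratio of polynomials.

Y(s) = (s^2 + 12)/(s^3 + 4*s^2 + 9*s + 36)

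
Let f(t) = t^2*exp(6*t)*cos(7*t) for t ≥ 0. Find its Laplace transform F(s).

F(s) = 2*(s - 6)*(s^2 - 12*s - 111)/(s^2 - 12*s + 85)^3

L{cos(7t)} = s/(s^2 + 49).
Multiplying by e^(6t) shifts s → s - 6, so L{exp(6*t)*cos(7*t)} = (s - 6)/((s - 6)^2 + 49).
Then apply L{t^2·g(t)} = (-1)^2 d^2/ds^2[G(s)] with G(s) = (s - 6)/((s - 6)^2 + 49):
differentiating 2 times and applying the sign gives 2*(s - 6)*(s^2 - 12*s - 111)/(s^2 - 12*s + 85)^3.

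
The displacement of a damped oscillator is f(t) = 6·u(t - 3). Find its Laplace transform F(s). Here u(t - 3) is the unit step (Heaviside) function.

F(s) = 6*exp(-3*s)/s

By the second shifting theorem, L{u(t - c)·g(t - c)} = e^(-cs)·G(s) with c = 3 and G(s) = L{g(t)}.
L{6} = 6/s.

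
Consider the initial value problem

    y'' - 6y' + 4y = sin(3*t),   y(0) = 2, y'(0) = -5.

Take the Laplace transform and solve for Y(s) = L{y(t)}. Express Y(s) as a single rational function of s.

Y(s) = (2*s^3 - 17*s^2 + 18*s - 150)/(s^4 - 6*s^3 + 13*s^2 - 54*s + 36)

Transform both sides with L{·}.
Using L{y''} = s^2 Y - s·y(0) - y'(0) and L{y'} = sY - y(0), with y(0) = 2, y'(0) = -5, the left side becomes (s^2 - 6*s + 4)Y - (2*s - 17).
The right side is L{sin(3*t)} = 3/(s^2 + 9).
So (s^2 - 6*s + 4)Y = 3/(s^2 + 9) + (2*s - 17).
Divide through and combine into a single rational function.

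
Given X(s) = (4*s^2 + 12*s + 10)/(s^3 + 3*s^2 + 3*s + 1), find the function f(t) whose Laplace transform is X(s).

Factor the denominator: s^3 + 3*s^2 + 3*s + 1 = (s + 1)^3.
Partial fraction decomposition gives [4/(s + 1)] + [4/(s + 1)^2] + [2/(s + 1)^3].
Invert each term: 4/(s + 1) ↔ 4e^(-t); 4/(s + 1)^2 ↔ 4t·e^(-t); 2/(s + 1)^3 ↔ (1)t^2·e^(-t).

f(t) = t^2*exp(-t) + 4*t*exp(-t) + 4*exp(-t)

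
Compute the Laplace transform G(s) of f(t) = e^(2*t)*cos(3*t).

L{cos(3t)} = s/(s^2 + 9).
By the first shifting theorem, multiplying by e^(2t) replaces s with s - 2.

G(s) = (s - 2)/((s - 2)^2 + 9)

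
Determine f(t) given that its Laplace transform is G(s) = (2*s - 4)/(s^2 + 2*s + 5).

f(t) = -3*exp(-t)*sin(2*t) + 2*exp(-t)*cos(2*t)

Complete the square in the denominator: s^2 + 2*s + 5 = (s + 1)^2 + 2^2.
Split the numerator to match: 2*s - 4 = 2·(s + 1) - 3·2.
Invert each term: 2·(s + 1)/((s + 1)^2 + 4) ↔ 2e^(-t)cos(2t); -3·2/((s + 1)^2 + 4) ↔ -3e^(-t)sin(2t).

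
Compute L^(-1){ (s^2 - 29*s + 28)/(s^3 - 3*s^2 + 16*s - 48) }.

Factor the denominator: s^3 - 3*s^2 + 16*s - 48 = (s - 3)*(s^2 + 16).
Partial fraction decomposition gives [-2/(s - 3)] + [3*s/(s^2 + 16)] + [-20/(s^2 + 16)].
Invert each term: -2/(s - 3) ↔ -2e^(3t); 3·s/(s^2 + 16) ↔ 3cos(4t); -5·4/(s^2 + 16) ↔ -5sin(4t).

-2*exp(3*t) - 5*sin(4*t) + 3*cos(4*t)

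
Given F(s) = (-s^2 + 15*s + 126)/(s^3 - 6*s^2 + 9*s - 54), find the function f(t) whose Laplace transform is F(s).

f(t) = 4*exp(6*t) - 5*sin(3*t) - 5*cos(3*t)

Factor the denominator: s^3 - 6*s^2 + 9*s - 54 = (s - 6)*(s^2 + 9).
Partial fraction decomposition gives [4/(s - 6)] + [-5*s/(s^2 + 9)] + [-15/(s^2 + 9)].
Invert each term: 4/(s - 6) ↔ 4e^(6t); -5·s/(s^2 + 9) ↔ -5cos(3t); -5·3/(s^2 + 9) ↔ -5sin(3t).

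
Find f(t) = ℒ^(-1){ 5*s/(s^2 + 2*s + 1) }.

f(t) = -5*t*exp(-t) + 5*exp(-t)

Factor the denominator: s^2 + 2*s + 1 = (s + 1)^2.
Partial fraction decomposition gives [5/(s + 1)] + [-5/(s + 1)^2].
Invert each term: 5/(s + 1) ↔ 5e^(-t); -5/(s + 1)^2 ↔ -5t·e^(-t).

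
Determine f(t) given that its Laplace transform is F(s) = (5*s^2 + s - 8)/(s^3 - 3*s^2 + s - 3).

Factor the denominator: s^3 - 3*s^2 + s - 3 = (s - 3)*(s^2 + 1).
Partial fraction decomposition gives [4/(s - 3)] + [s/(s^2 + 1)] + [4/(s^2 + 1)].
Invert each term: 4/(s - 3) ↔ 4e^(3t); 1·s/(s^2 + 1) ↔ cos(t); 4·1/(s^2 + 1) ↔ 4sin(t).

f(t) = 4*exp(3*t) + 4*sin(t) + cos(t)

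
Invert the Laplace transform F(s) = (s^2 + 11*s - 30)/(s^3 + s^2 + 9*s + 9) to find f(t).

Factor the denominator: s^3 + s^2 + 9*s + 9 = (s + 1)*(s^2 + 9).
Partial fraction decomposition gives [-4/(s + 1)] + [5*s/(s^2 + 9)] + [6/(s^2 + 9)].
Invert each term: -4/(s + 1) ↔ -4e^(-t); 5·s/(s^2 + 9) ↔ 5cos(3t); 2·3/(s^2 + 9) ↔ 2sin(3t).

f(t) = 2*sin(3*t) + 5*cos(3*t) - 4*exp(-t)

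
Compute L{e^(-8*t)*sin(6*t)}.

L{sin(6t)} = 6/(s^2 + 36).
By the first shifting theorem, multiplying by e^(-8t) replaces s with s + 8.

6/((s + 8)^2 + 36)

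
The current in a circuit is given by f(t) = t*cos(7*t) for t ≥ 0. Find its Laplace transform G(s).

L{cos(7t)} = s/(s^2 + 49).
Then apply L{t·g(t)} = -d/ds[H(s)] with H(s) = s/(s^2 + 49):
differentiating 1 time and applying the sign gives (s - 7)*(s + 7)/(s^2 + 49)^2.

G(s) = (s - 7)*(s + 7)/(s^2 + 49)^2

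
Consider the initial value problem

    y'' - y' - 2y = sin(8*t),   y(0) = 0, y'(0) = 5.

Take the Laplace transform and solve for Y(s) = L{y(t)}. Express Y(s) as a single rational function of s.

Laplace-transform each side.
The derivative rules (L{y''} = s^2 Y - s·y(0) - y'(0) and L{y'} = sY - y(0), with y(0) = 0, y'(0) = 5) turn the left side into (s^2 - s - 2)Y - (5).
The right side is L{sin(8*t)} = 8/(s^2 + 64).
So (s^2 - s - 2)Y = 8/(s^2 + 64) + (5).
Isolate Y and clear denominators.

Y(s) = (5*s^2 + 328)/(s^4 - s^3 + 62*s^2 - 64*s - 128)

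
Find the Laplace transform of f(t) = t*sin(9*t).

18*s/(s^2 + 81)^2

L{sin(9t)} = 9/(s^2 + 81).
Then apply L{t·g(t)} = -d/ds[H(s)] with H(s) = 9/(s^2 + 81):
differentiating 1 time and applying the sign gives 18*s/(s^2 + 81)^2.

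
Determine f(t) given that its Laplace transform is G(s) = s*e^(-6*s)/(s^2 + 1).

The factor e^(-6s) signals a time shift by c = 6 (second shifting theorem).
L{cos(t)} = s/(s^2 + 1), so L^-1{s/(s^2 + 1)} = cos(t).
Hence the inverse is u(t - 6) times that function evaluated at t - 6.

f(t) = Heaviside(t - 6)*(cos(t - 6))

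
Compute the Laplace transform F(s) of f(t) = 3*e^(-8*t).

L{3} = 3/s.
By the first shifting theorem, multiplying by e^(-8t) replaces s with s + 8.

F(s) = 3/(s + 8)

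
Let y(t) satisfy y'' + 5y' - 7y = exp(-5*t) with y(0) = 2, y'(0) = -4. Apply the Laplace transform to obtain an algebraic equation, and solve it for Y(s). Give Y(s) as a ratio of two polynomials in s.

Y(s) = (2*s^2 + 16*s + 31)/(s^3 + 10*s^2 + 18*s - 35)

Transform both sides with L{·}.
With L{y''} = s^2 Y - s·y(0) - y'(0) and L{y'} = sY - y(0), with y(0) = 2, y'(0) = -4: the LHS transforms to (s^2 + 5*s - 7)Y - (2*s + 6).
The right side is L{exp(-5*t)} = 1/(s + 5).
So (s^2 + 5*s - 7)Y = 1/(s + 5) + (2*s + 6).
Isolate Y and clear denominators.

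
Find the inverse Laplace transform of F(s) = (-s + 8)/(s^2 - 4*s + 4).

6*t*exp(2*t) - exp(2*t)

Factor the denominator: s^2 - 4*s + 4 = (s - 2)^2.
Partial fraction decomposition gives [-1/(s - 2)] + [6/(s - 2)^2].
Invert each term: -1/(s - 2) ↔ -e^(2t); 6/(s - 2)^2 ↔ 6t·e^(2t).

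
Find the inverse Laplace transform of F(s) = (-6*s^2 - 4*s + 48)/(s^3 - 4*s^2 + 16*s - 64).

-2*exp(4*t) - 5*sin(4*t) - 4*cos(4*t)

Factor the denominator: s^3 - 4*s^2 + 16*s - 64 = (s - 4)*(s^2 + 16).
Partial fraction decomposition gives [-2/(s - 4)] + [-4*s/(s^2 + 16)] + [-20/(s^2 + 16)].
Invert each term: -2/(s - 4) ↔ -2e^(4t); -4·s/(s^2 + 16) ↔ -4cos(4t); -5·4/(s^2 + 16) ↔ -5sin(4t).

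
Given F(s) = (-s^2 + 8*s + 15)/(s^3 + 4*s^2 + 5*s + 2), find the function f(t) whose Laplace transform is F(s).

f(t) = 6*t*exp(-t) + 4*exp(-t) - 5*exp(-2*t)

Factor the denominator: s^3 + 4*s^2 + 5*s + 2 = (s + 1)^2*(s + 2).
Partial fraction decomposition gives [4/(s + 1)] + [6/(s + 1)^2] + [-5/(s + 2)].
Invert each term: 4/(s + 1) ↔ 4e^(-t); 6/(s + 1)^2 ↔ 6t·e^(-t); -5/(s + 2) ↔ -5e^(-2t).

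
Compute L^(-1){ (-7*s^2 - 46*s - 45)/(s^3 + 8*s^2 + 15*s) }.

-3 - 5*exp(-3*t) + exp(-5*t)

Factor the denominator: s^3 + 8*s^2 + 15*s = s*(s + 3)*(s + 5).
Partial fraction decomposition gives [-3/s] + [1/(s + 5)] + [-5/(s + 3)].
Invert each term: -3/(s - 0) ↔ -3e^(0t); 1/(s + 5) ↔ e^(-5t); -5/(s + 3) ↔ -5e^(-3t).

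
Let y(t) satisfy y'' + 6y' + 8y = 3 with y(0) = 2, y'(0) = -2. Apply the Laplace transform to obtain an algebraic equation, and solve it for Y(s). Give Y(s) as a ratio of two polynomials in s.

Apply the Laplace transform to the equation.
The derivative rules (L{y''} = s^2 Y - s·y(0) - y'(0) and L{y'} = sY - y(0), with y(0) = 2, y'(0) = -2) turn the left side into (s^2 + 6*s + 8)Y - (2*s + 10).
The right side is L{3} = 3/s.
So (s^2 + 6*s + 8)Y = 3/s + (2*s + 10).
Divide through and combine into a single rational function.

Y(s) = (2*s^2 + 10*s + 3)/(s^3 + 6*s^2 + 8*s)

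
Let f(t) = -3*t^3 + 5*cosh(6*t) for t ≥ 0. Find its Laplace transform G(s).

G(s) = 5*s/(s^2 - 36) - 18/s^4

Apply the Laplace transform termwise.
(5)·[L{cosh(6t)} = s/(s^2 - 36)]; (-3)·[L{t^3} = 3!/s^4 = 6/s^4].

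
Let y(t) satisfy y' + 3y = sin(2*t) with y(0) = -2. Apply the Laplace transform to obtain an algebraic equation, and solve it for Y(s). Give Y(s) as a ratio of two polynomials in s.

Laplace-transform each side.
The derivative rules (L{y'} = sY - y(0) = sY - (-2)) turn the left side into (s + 3)Y - (-2).
The right side is L{sin(2*t)} = 2/(s^2 + 4).
So (s + 3)Y = 2/(s^2 + 4) + (-2).
Divide through and combine into a single rational function.

Y(s) = (-2*s^2 - 6)/(s^3 + 3*s^2 + 4*s + 12)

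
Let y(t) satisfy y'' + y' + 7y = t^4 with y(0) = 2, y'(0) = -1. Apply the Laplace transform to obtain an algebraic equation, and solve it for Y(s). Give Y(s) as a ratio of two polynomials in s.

Y(s) = (2*s^6 + s^5 + 24)/(s^7 + s^6 + 7*s^5)

Apply the Laplace transform to the equation.
With L{y''} = s^2 Y - s·y(0) - y'(0) and L{y'} = sY - y(0), with y(0) = 2, y'(0) = -1: the LHS transforms to (s^2 + s + 7)Y - (2*s + 1).
The right side is L{t^4} = 24/s^5.
So (s^2 + s + 7)Y = 24/s^5 + (2*s + 1).
Solve for Y(s) and write it as one ratio of polynomials.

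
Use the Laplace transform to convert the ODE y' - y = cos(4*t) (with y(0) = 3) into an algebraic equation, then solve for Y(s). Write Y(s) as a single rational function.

Y(s) = (3*s^2 + s + 48)/(s^3 - s^2 + 16*s - 16)

Take the Laplace transform of both sides.
Using L{y'} = sY - y(0) = sY - 3, the left side becomes (s - 1)Y - (3).
The right side is L{cos(4*t)} = s/(s^2 + 16).
So (s - 1)Y = s/(s^2 + 16) + (3).
Solve for Y(s) and write it as one ratio of polynomials.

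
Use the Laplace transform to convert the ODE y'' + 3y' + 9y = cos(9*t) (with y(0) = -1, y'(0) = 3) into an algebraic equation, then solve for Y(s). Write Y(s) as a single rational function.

Transform both sides with L{·}.
Using L{y''} = s^2 Y - s·y(0) - y'(0) and L{y'} = sY - y(0), with y(0) = -1, y'(0) = 3, the left side becomes (s^2 + 3*s + 9)Y - (-s).
The right side is L{cos(9*t)} = s/(s^2 + 81).
So (s^2 + 3*s + 9)Y = s/(s^2 + 81) + (-s).
Isolate Y and clear denominators.

Y(s) = (-s^3 - 80*s)/(s^4 + 3*s^3 + 90*s^2 + 243*s + 729)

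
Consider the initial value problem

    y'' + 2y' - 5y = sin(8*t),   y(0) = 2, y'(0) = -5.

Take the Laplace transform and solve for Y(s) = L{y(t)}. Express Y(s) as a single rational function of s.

Y(s) = (2*s^3 - s^2 + 128*s - 56)/(s^4 + 2*s^3 + 59*s^2 + 128*s - 320)

Laplace-transform each side.
The derivative rules (L{y''} = s^2 Y - s·y(0) - y'(0) and L{y'} = sY - y(0), with y(0) = 2, y'(0) = -5) turn the left side into (s^2 + 2*s - 5)Y - (2*s - 1).
The right side is L{sin(8*t)} = 8/(s^2 + 64).
So (s^2 + 2*s - 5)Y = 8/(s^2 + 64) + (2*s - 1).
Solve for Y(s) and write it as one ratio of polynomials.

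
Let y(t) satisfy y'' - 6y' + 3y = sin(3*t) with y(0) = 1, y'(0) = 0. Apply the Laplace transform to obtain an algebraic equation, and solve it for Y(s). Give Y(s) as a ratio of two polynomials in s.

Y(s) = (s^3 - 6*s^2 + 9*s - 51)/(s^4 - 6*s^3 + 12*s^2 - 54*s + 27)

Take the Laplace transform of both sides.
With L{y''} = s^2 Y - s·y(0) - y'(0) and L{y'} = sY - y(0), with y(0) = 1, y'(0) = 0: the LHS transforms to (s^2 - 6*s + 3)Y - (s - 6).
The right side is L{sin(3*t)} = 3/(s^2 + 9).
So (s^2 - 6*s + 3)Y = 3/(s^2 + 9) + (s - 6).
Divide through and combine into a single rational function.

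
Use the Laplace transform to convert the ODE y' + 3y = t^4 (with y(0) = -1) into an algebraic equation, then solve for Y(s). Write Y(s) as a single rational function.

Take the Laplace transform of both sides.
Using L{y'} = sY - y(0) = sY - (-1), the left side becomes (s + 3)Y - (-1).
The right side is L{t^4} = 24/s^5.
So (s + 3)Y = 24/s^5 + (-1).
Solve for Y(s) and write it as one ratio of polynomials.

Y(s) = (-s^5 + 24)/(s^6 + 3*s^5)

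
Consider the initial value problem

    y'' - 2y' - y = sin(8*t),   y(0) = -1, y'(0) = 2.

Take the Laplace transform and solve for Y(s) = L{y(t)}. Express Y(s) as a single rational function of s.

Y(s) = (-s^3 + 4*s^2 - 64*s + 264)/(s^4 - 2*s^3 + 63*s^2 - 128*s - 64)

Take the Laplace transform of both sides.
Using L{y''} = s^2 Y - s·y(0) - y'(0) and L{y'} = sY - y(0), with y(0) = -1, y'(0) = 2, the left side becomes (s^2 - 2*s - 1)Y - (-s + 4).
The right side is L{sin(8*t)} = 8/(s^2 + 64).
So (s^2 - 2*s - 1)Y = 8/(s^2 + 64) + (-s + 4).
Isolate Y and clear denominators.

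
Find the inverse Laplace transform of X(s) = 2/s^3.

Since L{t^2} = 2!/s^3 = 2/s^3, the inverse is t^2.

t^2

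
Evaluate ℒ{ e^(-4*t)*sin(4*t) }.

L{sin(4t)} = 4/(s^2 + 16).
By the first shifting theorem, multiplying by e^(-4t) replaces s with s + 4.

4/((s + 4)^2 + 16)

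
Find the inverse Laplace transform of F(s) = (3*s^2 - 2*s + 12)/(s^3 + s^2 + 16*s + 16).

-sin(4*t) + 2*cos(4*t) + exp(-t)

Factor the denominator: s^3 + s^2 + 16*s + 16 = (s + 1)*(s^2 + 16).
Partial fraction decomposition gives [1/(s + 1)] + [2*s/(s^2 + 16)] + [-4/(s^2 + 16)].
Invert each term: 1/(s + 1) ↔ e^(-t); 2·s/(s^2 + 16) ↔ 2cos(4t); -1·4/(s^2 + 16) ↔ -sin(4t).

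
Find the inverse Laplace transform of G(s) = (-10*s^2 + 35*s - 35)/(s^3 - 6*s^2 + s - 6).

Factor the denominator: s^3 - 6*s^2 + s - 6 = (s - 6)*(s^2 + 1).
Partial fraction decomposition gives [-5/(s - 6)] + [-5*s/(s^2 + 1)] + [5/(s^2 + 1)].
Invert each term: -5/(s - 6) ↔ -5e^(6t); -5·s/(s^2 + 1) ↔ -5cos(t); 5·1/(s^2 + 1) ↔ 5sin(t).

-5*exp(6*t) + 5*sin(t) - 5*cos(t)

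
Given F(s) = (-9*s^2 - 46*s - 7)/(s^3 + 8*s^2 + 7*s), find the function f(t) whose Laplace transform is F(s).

Factor the denominator: s^3 + 8*s^2 + 7*s = s*(s + 1)*(s + 7).
Partial fraction decomposition gives [-1/s] + [-5/(s + 1)] + [-3/(s + 7)].
Invert each term: -1/(s - 0) ↔ -e^(0t); -5/(s + 1) ↔ -5e^(-t); -3/(s + 7) ↔ -3e^(-7t).

f(t) = -1 - 5*exp(-t) - 3*exp(-7*t)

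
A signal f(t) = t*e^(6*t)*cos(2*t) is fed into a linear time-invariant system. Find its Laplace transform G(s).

L{cos(2t)} = s/(s^2 + 4).
Multiplying by e^(6t) shifts s → s - 6, so L{e^(6*t)*cos(2*t)} = (s - 6)/((s - 6)^2 + 4).
Then apply L{t·g(t)} = -d/ds[H(s)] with H(s) = (s - 6)/((s - 6)^2 + 4):
differentiating 1 time and applying the sign gives (s - 8)*(s - 4)/(s^2 - 12*s + 40)^2.

G(s) = (s - 8)*(s - 4)/(s^2 - 12*s + 40)^2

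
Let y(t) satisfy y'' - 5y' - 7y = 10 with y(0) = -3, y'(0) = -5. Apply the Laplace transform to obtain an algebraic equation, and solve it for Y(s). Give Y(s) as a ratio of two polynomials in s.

Transform both sides with L{·}.
The derivative rules (L{y''} = s^2 Y - s·y(0) - y'(0) and L{y'} = sY - y(0), with y(0) = -3, y'(0) = -5) turn the left side into (s^2 - 5*s - 7)Y - (-3*s + 10).
The right side is L{10} = 10/s.
So (s^2 - 5*s - 7)Y = 10/s + (-3*s + 10).
Isolate Y and clear denominators.

Y(s) = (-3*s^2 + 10*s + 10)/(s^3 - 5*s^2 - 7*s)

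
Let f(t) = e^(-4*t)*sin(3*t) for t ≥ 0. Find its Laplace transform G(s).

G(s) = 3/((s + 4)^2 + 9)

L{sin(3t)} = 3/(s^2 + 9).
By the first shifting theorem, multiplying by e^(-4t) replaces s with s + 4.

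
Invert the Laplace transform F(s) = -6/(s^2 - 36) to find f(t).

Since L{sinh(6t)} = 6/(s^2 - 36), the inverse is sinh(6*t), scaled by -1.

f(t) = -sinh(6*t)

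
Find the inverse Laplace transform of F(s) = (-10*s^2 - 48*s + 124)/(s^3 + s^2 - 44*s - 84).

-6*exp(7*t) - 5*exp(-2*t) + exp(-6*t)

Factor the denominator: s^3 + s^2 - 44*s - 84 = (s - 7)*(s + 2)*(s + 6).
Partial fraction decomposition gives [1/(s + 6)] + [-5/(s + 2)] + [-6/(s - 7)].
Invert each term: 1/(s + 6) ↔ e^(-6t); -5/(s + 2) ↔ -5e^(-2t); -6/(s - 7) ↔ -6e^(7t).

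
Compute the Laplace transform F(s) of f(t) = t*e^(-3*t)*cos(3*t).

F(s) = s*(s + 6)/(s^2 + 6*s + 18)^2

L{cos(3t)} = s/(s^2 + 9).
Multiplying by e^(-3t) shifts s → s + 3, so L{e^(-3*t)*cos(3*t)} = (s + 3)/((s + 3)^2 + 9).
Then apply L{t·g(t)} = -d/ds[G(s)] with G(s) = (s + 3)/((s + 3)^2 + 9):
differentiating 1 time and applying the sign gives s*(s + 6)/(s^2 + 6*s + 18)^2.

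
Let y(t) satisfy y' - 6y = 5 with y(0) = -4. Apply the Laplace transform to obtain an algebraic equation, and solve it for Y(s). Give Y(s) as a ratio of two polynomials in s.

Laplace-transform each side.
Using L{y'} = sY - y(0) = sY - (-4), the left side becomes (s - 6)Y - (-4).
The right side is L{5} = 5/s.
So (s - 6)Y = 5/s + (-4).
Solve for Y(s) and write it as one ratio of polynomials.

Y(s) = (-4*s + 5)/(s^2 - 6*s)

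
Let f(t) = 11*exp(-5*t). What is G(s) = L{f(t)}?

L{11} = 11/s.
By the first shifting theorem, multiplying by e^(-5t) replaces s with s + 5.

G(s) = 11/(s + 5)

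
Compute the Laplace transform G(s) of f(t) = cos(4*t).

L{cos(4t)} = s/(s^2 + 16).

G(s) = s/(s^2 + 16)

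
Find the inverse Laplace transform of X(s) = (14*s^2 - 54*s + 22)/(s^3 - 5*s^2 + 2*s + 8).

3*exp(4*t) + 5*exp(2*t) + 6*exp(-t)

Factor the denominator: s^3 - 5*s^2 + 2*s + 8 = (s - 4)*(s - 2)*(s + 1).
Partial fraction decomposition gives [6/(s + 1)] + [5/(s - 2)] + [3/(s - 4)].
Invert each term: 6/(s + 1) ↔ 6e^(-t); 5/(s - 2) ↔ 5e^(2t); 3/(s - 4) ↔ 3e^(4t).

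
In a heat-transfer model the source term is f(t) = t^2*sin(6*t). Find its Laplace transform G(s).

L{sin(6t)} = 6/(s^2 + 36).
Then apply L{t^2·g(t)} = (-1)^2 d^2/ds^2[H(s)] with H(s) = 6/(s^2 + 36):
differentiating 2 times and applying the sign gives 36*(s^2 - 12)/(s^2 + 36)^3.

G(s) = 36*(s^2 - 12)/(s^2 + 36)^3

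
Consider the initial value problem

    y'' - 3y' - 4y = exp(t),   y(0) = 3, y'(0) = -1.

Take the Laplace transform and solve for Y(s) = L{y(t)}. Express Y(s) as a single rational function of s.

Y(s) = (3*s^2 - 13*s + 11)/(s^3 - 4*s^2 - s + 4)

Laplace-transform each side.
With L{y''} = s^2 Y - s·y(0) - y'(0) and L{y'} = sY - y(0), with y(0) = 3, y'(0) = -1: the LHS transforms to (s^2 - 3*s - 4)Y - (3*s - 10).
The right side is L{exp(t)} = 1/(s - 1).
So (s^2 - 3*s - 4)Y = 1/(s - 1) + (3*s - 10).
Solve for Y(s) and write it as one ratio of polynomials.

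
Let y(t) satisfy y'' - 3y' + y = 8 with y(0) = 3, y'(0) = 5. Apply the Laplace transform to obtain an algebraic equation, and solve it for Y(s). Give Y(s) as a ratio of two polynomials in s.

Transform both sides with L{·}.
With L{y''} = s^2 Y - s·y(0) - y'(0) and L{y'} = sY - y(0), with y(0) = 3, y'(0) = 5: the LHS transforms to (s^2 - 3*s + 1)Y - (3*s - 4).
The right side is L{8} = 8/s.
So (s^2 - 3*s + 1)Y = 8/s + (3*s - 4).
Isolate Y and clear denominators.

Y(s) = (3*s^2 - 4*s + 8)/(s^3 - 3*s^2 + s)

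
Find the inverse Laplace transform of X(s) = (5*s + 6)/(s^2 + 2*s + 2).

exp(-t)*sin(t) + 5*exp(-t)*cos(t)

Complete the square in the denominator: s^2 + 2*s + 2 = (s + 1)^2 + 1^2.
Split the numerator to match: 5*s + 6 = 5·(s + 1) + 1·1.
Invert each term: 5·(s + 1)/((s + 1)^2 + 1) ↔ 5e^(-t)cos(t); 1·1/((s + 1)^2 + 1) ↔ e^(-t)sin(t).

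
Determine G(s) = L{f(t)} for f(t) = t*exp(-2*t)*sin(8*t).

L{sin(8t)} = 8/(s^2 + 64).
Multiplying by e^(-2t) shifts s → s + 2, so L{exp(-2*t)*sin(8*t)} = 8/((s + 2)^2 + 64).
Then apply L{t·g(t)} = -d/ds[H(s)] with H(s) = 8/((s + 2)^2 + 64):
differentiating 1 time and applying the sign gives 16*(s + 2)/(s^2 + 4*s + 68)^2.

G(s) = 16*(s + 2)/(s^2 + 4*s + 68)^2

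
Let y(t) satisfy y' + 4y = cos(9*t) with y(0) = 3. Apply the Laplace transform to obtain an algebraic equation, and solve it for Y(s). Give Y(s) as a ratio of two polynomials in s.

Y(s) = (3*s^2 + s + 243)/(s^3 + 4*s^2 + 81*s + 324)

Apply the Laplace transform to the equation.
The derivative rules (L{y'} = sY - y(0) = sY - 3) turn the left side into (s + 4)Y - (3).
The right side is L{cos(9*t)} = s/(s^2 + 81).
So (s + 4)Y = s/(s^2 + 81) + (3).
Isolate Y and clear denominators.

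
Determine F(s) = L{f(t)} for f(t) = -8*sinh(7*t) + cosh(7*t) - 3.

The transform is linear, so treat each term independently.
(-8)·[L{sinh(7t)} = 7/(s^2 - 49)]; L{cosh(7t)} = s/(s^2 - 49); L{-3} = -3/s.

F(s) = s/(s^2 - 49) - 56/(s^2 - 49) - 3/s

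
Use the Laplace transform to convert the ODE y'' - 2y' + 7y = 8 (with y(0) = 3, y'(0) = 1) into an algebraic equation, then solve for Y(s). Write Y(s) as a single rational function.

Laplace-transform each side.
With L{y''} = s^2 Y - s·y(0) - y'(0) and L{y'} = sY - y(0), with y(0) = 3, y'(0) = 1: the LHS transforms to (s^2 - 2*s + 7)Y - (3*s - 5).
The right side is L{8} = 8/s.
So (s^2 - 2*s + 7)Y = 8/s + (3*s - 5).
Isolate Y and clear denominators.

Y(s) = (3*s^2 - 5*s + 8)/(s^3 - 2*s^2 + 7*s)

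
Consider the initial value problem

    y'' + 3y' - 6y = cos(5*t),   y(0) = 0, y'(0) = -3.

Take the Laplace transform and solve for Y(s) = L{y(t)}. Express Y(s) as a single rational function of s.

Y(s) = (-3*s^2 + s - 75)/(s^4 + 3*s^3 + 19*s^2 + 75*s - 150)

Transform both sides with L{·}.
Using L{y''} = s^2 Y - s·y(0) - y'(0) and L{y'} = sY - y(0), with y(0) = 0, y'(0) = -3, the left side becomes (s^2 + 3*s - 6)Y - (-3).
The right side is L{cos(5*t)} = s/(s^2 + 25).
So (s^2 + 3*s - 6)Y = s/(s^2 + 25) + (-3).
Divide through and combine into a single rational function.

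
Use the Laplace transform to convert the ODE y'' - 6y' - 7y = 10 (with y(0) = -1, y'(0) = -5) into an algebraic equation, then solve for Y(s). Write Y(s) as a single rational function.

Transform both sides with L{·}.
The derivative rules (L{y''} = s^2 Y - s·y(0) - y'(0) and L{y'} = sY - y(0), with y(0) = -1, y'(0) = -5) turn the left side into (s^2 - 6*s - 7)Y - (-s + 1).
The right side is L{10} = 10/s.
So (s^2 - 6*s - 7)Y = 10/s + (-s + 1).
Solve for Y(s) and write it as one ratio of polynomials.

Y(s) = (-s^2 + s + 10)/(s^3 - 6*s^2 - 7*s)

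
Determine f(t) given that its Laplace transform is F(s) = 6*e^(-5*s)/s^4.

The factor e^(-5s) signals a time shift by c = 5 (second shifting theorem).
L{t^3} = 3!/s^4 = 6/s^4, so L^-1{6/s^4} = t^3.
Hence the inverse is u(t - 5) times that function evaluated at t - 5.

f(t) = Heaviside(t - 5)*((t - 5)^3)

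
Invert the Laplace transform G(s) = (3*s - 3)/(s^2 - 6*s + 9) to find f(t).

Factor the denominator: s^2 - 6*s + 9 = (s - 3)^2.
Partial fraction decomposition gives [3/(s - 3)] + [6/(s - 3)^2].
Invert each term: 3/(s - 3) ↔ 3e^(3t); 6/(s - 3)^2 ↔ 6t·e^(3t).

f(t) = 6*t*exp(3*t) + 3*exp(3*t)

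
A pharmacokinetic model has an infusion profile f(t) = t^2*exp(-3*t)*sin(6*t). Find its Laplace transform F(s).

L{sin(6t)} = 6/(s^2 + 36).
Multiplying by e^(-3t) shifts s → s + 3, so L{exp(-3*t)*sin(6*t)} = 6/((s + 3)^2 + 36).
Then apply L{t^2·g(t)} = (-1)^2 d^2/ds^2[G(s)] with G(s) = 6/((s + 3)^2 + 36):
differentiating 2 times and applying the sign gives 36*(s^2 + 6*s - 3)/(s^2 + 6*s + 45)^3.

F(s) = 36*(s^2 + 6*s - 3)/(s^2 + 6*s + 45)^3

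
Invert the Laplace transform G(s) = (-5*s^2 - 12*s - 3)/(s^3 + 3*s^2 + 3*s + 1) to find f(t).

f(t) = 2*t^2*exp(-t) - 2*t*exp(-t) - 5*exp(-t)

Factor the denominator: s^3 + 3*s^2 + 3*s + 1 = (s + 1)^3.
Partial fraction decomposition gives [-5/(s + 1)] + [-2/(s + 1)^2] + [4/(s + 1)^3].
Invert each term: -5/(s + 1) ↔ -5e^(-t); -2/(s + 1)^2 ↔ -2t·e^(-t); 4/(s + 1)^3 ↔ (2)t^2·e^(-t).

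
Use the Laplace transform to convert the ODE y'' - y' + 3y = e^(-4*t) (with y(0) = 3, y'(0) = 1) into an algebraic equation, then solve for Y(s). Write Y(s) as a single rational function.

Transform both sides with L{·}.
The derivative rules (L{y''} = s^2 Y - s·y(0) - y'(0) and L{y'} = sY - y(0), with y(0) = 3, y'(0) = 1) turn the left side into (s^2 - s + 3)Y - (3*s - 2).
The right side is L{e^(-4*t)} = 1/(s + 4).
So (s^2 - s + 3)Y = 1/(s + 4) + (3*s - 2).
Isolate Y and clear denominators.

Y(s) = (3*s^2 + 10*s - 7)/(s^3 + 3*s^2 - s + 12)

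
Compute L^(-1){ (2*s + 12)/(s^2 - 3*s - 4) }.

4*exp(4*t) - 2*exp(-t)

Factor the denominator: s^2 - 3*s - 4 = (s - 4)*(s + 1).
Partial fraction decomposition gives [-2/(s + 1)] + [4/(s - 4)].
Invert each term: -2/(s + 1) ↔ -2e^(-t); 4/(s - 4) ↔ 4e^(4t).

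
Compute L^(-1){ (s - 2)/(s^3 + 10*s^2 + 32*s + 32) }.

Factor the denominator: s^3 + 10*s^2 + 32*s + 32 = (s + 2)*(s + 4)^2.
Partial fraction decomposition gives [1/(s + 4)] + [3/(s + 4)^2] + [-1/(s + 2)].
Invert each term: 1/(s + 4) ↔ e^(-4t); 3/(s + 4)^2 ↔ 3t·e^(-4t); -1/(s + 2) ↔ -e^(-2t).

3*t*exp(-4*t) - exp(-2*t) + exp(-4*t)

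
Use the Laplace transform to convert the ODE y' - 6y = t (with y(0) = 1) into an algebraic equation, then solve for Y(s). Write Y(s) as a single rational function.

Y(s) = (s^2 + 1)/(s^3 - 6*s^2)

Transform both sides with L{·}.
Using L{y'} = sY - y(0) = sY - 1, the left side becomes (s - 6)Y - (1).
The right side is L{t} = s^(-2).
So (s - 6)Y = s^(-2) + (1).
Solve for Y(s) and write it as one ratio of polynomials.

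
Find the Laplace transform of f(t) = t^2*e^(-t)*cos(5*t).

L{cos(5t)} = s/(s^2 + 25).
Multiplying by e^(-t) shifts s → s + 1, so L{e^(-t)*cos(5*t)} = (s + 1)/((s + 1)^2 + 25).
Then apply L{t^2·g(t)} = (-1)^2 d^2/ds^2[G(s)] with G(s) = (s + 1)/((s + 1)^2 + 25):
differentiating 2 times and applying the sign gives 2*(s + 1)*(s^2 + 2*s - 74)/(s^2 + 2*s + 26)^3.

2*(s + 1)*(s^2 + 2*s - 74)/(s^2 + 2*s + 26)^3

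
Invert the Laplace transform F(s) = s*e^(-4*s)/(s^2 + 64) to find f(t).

f(t) = Heaviside(t - 4)*(cos(8*t - 32))

The factor e^(-4s) signals a time shift by c = 4 (second shifting theorem).
L{cos(8t)} = s/(s^2 + 64), so L^-1{s/(s^2 + 64)} = cos(8*t).
Hence the inverse is u(t - 4) times that function evaluated at t - 4.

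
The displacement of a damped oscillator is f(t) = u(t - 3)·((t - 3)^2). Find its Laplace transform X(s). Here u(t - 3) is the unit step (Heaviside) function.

X(s) = 2*exp(-3*s)/s^3

By the second shifting theorem, L{u(t - c)·g(t - c)} = e^(-cs)·G(s) with c = 3 and G(s) = L{g(t)}.
L{t^2} = 2!/s^3 = 2/s^3.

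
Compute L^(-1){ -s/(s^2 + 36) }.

-cos(6*t)

Since L{cos(6t)} = s/(s^2 + 36), the inverse is cos(6*t), scaled by -1.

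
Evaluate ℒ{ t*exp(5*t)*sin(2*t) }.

4*(s - 5)/(s^2 - 10*s + 29)^2

L{sin(2t)} = 2/(s^2 + 4).
Multiplying by e^(5t) shifts s → s - 5, so L{exp(5*t)*sin(2*t)} = 2/((s - 5)^2 + 4).
Then apply L{t·g(t)} = -d/ds[G(s)] with G(s) = 2/((s - 5)^2 + 4):
differentiating 1 time and applying the sign gives 4*(s - 5)/(s^2 - 10*s + 29)^2.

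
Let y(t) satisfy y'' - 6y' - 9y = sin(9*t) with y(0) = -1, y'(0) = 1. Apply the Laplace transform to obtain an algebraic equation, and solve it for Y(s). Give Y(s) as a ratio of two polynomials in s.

Y(s) = (-s^3 + 7*s^2 - 81*s + 576)/(s^4 - 6*s^3 + 72*s^2 - 486*s - 729)

Take the Laplace transform of both sides.
With L{y''} = s^2 Y - s·y(0) - y'(0) and L{y'} = sY - y(0), with y(0) = -1, y'(0) = 1: the LHS transforms to (s^2 - 6*s - 9)Y - (-s + 7).
The right side is L{sin(9*t)} = 9/(s^2 + 81).
So (s^2 - 6*s - 9)Y = 9/(s^2 + 81) + (-s + 7).
Isolate Y and clear denominators.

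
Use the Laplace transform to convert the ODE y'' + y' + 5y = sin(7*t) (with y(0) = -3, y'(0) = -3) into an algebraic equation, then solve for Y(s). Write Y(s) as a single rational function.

Y(s) = (-3*s^3 - 6*s^2 - 147*s - 287)/(s^4 + s^3 + 54*s^2 + 49*s + 245)

Apply the Laplace transform to the equation.
Using L{y''} = s^2 Y - s·y(0) - y'(0) and L{y'} = sY - y(0), with y(0) = -3, y'(0) = -3, the left side becomes (s^2 + s + 5)Y - (-3*s - 6).
The right side is L{sin(7*t)} = 7/(s^2 + 49).
So (s^2 + s + 5)Y = 7/(s^2 + 49) + (-3*s - 6).
Isolate Y and clear denominators.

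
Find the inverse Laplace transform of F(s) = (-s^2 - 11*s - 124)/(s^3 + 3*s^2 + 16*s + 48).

-5*sin(4*t) + 3*cos(4*t) - 4*exp(-3*t)

Factor the denominator: s^3 + 3*s^2 + 16*s + 48 = (s + 3)*(s^2 + 16).
Partial fraction decomposition gives [-4/(s + 3)] + [3*s/(s^2 + 16)] + [-20/(s^2 + 16)].
Invert each term: -4/(s + 3) ↔ -4e^(-3t); 3·s/(s^2 + 16) ↔ 3cos(4t); -5·4/(s^2 + 16) ↔ -5sin(4t).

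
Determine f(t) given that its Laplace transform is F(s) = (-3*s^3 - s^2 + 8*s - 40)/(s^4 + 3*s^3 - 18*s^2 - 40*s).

Factor the denominator: s^4 + 3*s^3 - 18*s^2 - 40*s = s*(s - 4)*(s + 2)*(s + 5).
Partial fraction decomposition gives [1/s] + [-1/(s - 4)] + [-2/(s + 5)] + [-1/(s + 2)].
Invert each term: 1/(s - 0) ↔ e^(0t); -1/(s - 4) ↔ -e^(4t); -2/(s + 5) ↔ -2e^(-5t); -1/(s + 2) ↔ -e^(-2t).

f(t) = -exp(4*t) + 1 - exp(-2*t) - 2*exp(-5*t)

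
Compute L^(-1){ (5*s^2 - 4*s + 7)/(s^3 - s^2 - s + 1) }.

4*t*exp(t) + exp(t) + 4*exp(-t)

Factor the denominator: s^3 - s^2 - s + 1 = (s - 1)^2*(s + 1).
Partial fraction decomposition gives [1/(s - 1)] + [4/(s - 1)^2] + [4/(s + 1)].
Invert each term: 1/(s - 1) ↔ e^(t); 4/(s - 1)^2 ↔ 4t·e^(t); 4/(s + 1) ↔ 4e^(-t).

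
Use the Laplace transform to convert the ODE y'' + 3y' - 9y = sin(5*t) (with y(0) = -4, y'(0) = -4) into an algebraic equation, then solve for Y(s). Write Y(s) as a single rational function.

Take the Laplace transform of both sides.
Using L{y''} = s^2 Y - s·y(0) - y'(0) and L{y'} = sY - y(0), with y(0) = -4, y'(0) = -4, the left side becomes (s^2 + 3*s - 9)Y - (-4*s - 16).
The right side is L{sin(5*t)} = 5/(s^2 + 25).
So (s^2 + 3*s - 9)Y = 5/(s^2 + 25) + (-4*s - 16).
Divide through and combine into a single rational function.

Y(s) = (-4*s^3 - 16*s^2 - 100*s - 395)/(s^4 + 3*s^3 + 16*s^2 + 75*s - 225)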